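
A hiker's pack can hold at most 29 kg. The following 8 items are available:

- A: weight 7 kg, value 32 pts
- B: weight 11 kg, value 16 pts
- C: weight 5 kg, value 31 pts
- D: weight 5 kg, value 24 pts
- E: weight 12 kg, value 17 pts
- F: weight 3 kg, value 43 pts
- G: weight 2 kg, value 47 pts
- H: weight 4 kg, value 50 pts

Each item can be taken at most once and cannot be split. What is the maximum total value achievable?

Check high-value combinations within 29 kg:
- A+C+D+F+G+H: weight 7+5+5+3+2+4=26, value 32+31+24+43+47+50=227
- A+C+F+G+H: weight 7+5+3+2+4=21, value 32+31+43+47+50=203
- A+D+F+G+H: weight 7+5+3+2+4=21, value 32+24+43+47+50=196
- C+D+F+G+H: weight 5+5+3+2+4=19, value 31+24+43+47+50=195
Best: 227 pts.

227 pts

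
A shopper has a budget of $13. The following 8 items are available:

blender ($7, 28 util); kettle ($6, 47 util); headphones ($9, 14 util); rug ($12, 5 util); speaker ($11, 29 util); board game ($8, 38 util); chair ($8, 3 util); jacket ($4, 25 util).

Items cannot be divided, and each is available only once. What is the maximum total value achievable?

75 util

Check high-value combinations within $13:
- blender+kettle: cost 7+6=13, value 28+47=75
- kettle+jacket: cost 6+4=10, value 47+25=72
- board game+jacket: cost 8+4=12, value 38+25=63
- blender+jacket: cost 7+4=11, value 28+25=53
Best: 75 util.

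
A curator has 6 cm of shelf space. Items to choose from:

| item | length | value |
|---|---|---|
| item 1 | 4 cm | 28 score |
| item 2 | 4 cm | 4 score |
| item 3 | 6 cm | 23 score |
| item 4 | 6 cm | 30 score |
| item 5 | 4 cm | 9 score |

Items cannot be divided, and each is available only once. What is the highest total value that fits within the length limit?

Check high-value combinations within 6 cm:
- item 4: length 6, value 30
- item 1: length 4, value 28
- item 3: length 6, value 23
- item 5: length 4, value 9
- item 2: length 4, value 4
Best: 30 score.

30 score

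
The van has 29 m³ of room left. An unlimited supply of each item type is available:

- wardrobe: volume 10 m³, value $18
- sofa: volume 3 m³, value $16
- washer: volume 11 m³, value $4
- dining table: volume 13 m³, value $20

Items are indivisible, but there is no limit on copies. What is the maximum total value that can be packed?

Best value-per-unit is sofa at 16/3, and filling with it alone uses volume 9×3=27. No mix of the others beats 9×16 = 144.

$144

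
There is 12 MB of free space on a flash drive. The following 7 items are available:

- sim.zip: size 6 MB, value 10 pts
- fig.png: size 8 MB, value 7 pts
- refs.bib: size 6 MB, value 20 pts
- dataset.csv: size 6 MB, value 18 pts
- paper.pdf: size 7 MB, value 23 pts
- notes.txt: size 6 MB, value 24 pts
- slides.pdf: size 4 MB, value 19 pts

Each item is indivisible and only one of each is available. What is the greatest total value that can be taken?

Check high-value combinations within 12 MB:
- refs.bib+notes.txt: size 6+6=12, value 20+24=44
- notes.txt+slides.pdf: size 6+4=10, value 24+19=43
- paper.pdf+slides.pdf: size 7+4=11, value 23+19=42
- dataset.csv+notes.txt: size 6+6=12, value 18+24=42
Best: 44 pts.

44 pts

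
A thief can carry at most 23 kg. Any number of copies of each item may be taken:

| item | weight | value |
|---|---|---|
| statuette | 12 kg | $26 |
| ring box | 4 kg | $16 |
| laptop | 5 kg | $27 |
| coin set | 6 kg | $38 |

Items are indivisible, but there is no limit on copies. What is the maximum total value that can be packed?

$141

Best value-per-unit is coin set at 38/6; filling with it alone gives 3×38 = 114.
Optimal mix: 1×laptop + 3×coin set → weight 23, value 141.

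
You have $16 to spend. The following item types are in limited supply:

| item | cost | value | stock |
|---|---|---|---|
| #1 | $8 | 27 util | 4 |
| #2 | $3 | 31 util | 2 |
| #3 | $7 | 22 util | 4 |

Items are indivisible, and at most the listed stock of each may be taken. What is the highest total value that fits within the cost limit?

89 util

Top feasible selections:
- 1×#1 + 2×#2: cost 14, value 89
- 2×#2 + 1×#3: cost 13, value 84
Best: 89 util.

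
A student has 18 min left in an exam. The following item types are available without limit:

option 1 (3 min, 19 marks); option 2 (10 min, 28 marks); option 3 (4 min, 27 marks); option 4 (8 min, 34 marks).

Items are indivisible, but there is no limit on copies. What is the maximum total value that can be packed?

Best value-per-unit is option 3 at 27/4; filling with it alone gives 4×27 = 108.
Optimal mix: 2×option 1 + 3×option 3 → time 18, value 119.

119 marks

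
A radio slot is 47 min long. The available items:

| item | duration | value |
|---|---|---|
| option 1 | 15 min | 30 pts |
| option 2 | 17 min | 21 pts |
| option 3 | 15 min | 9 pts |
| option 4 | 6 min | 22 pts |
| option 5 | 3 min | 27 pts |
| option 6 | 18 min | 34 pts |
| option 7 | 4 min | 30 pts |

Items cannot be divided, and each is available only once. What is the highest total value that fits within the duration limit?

Check high-value combinations within 47 min:
- option 1+option 4+option 5+option 6+option 7: duration 15+6+3+18+4=46, value 30+22+27+34+30=143
- option 1+option 2+option 4+option 5+option 7: duration 15+17+6+3+4=45, value 30+21+22+27+30=130
- option 3+option 4+option 5+option 6+option 7: duration 15+6+3+18+4=46, value 9+22+27+34+30=122
Best: 143 pts.

143 pts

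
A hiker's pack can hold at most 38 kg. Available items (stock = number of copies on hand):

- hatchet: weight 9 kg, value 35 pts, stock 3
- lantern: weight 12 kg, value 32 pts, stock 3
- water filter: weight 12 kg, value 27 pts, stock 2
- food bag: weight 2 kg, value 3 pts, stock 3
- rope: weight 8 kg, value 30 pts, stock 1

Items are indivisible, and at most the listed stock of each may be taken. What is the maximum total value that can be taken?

Top feasible selections:
- 3×hatchet + 1×food bag + 1×rope: weight 37, value 138
- 3×hatchet + 1×rope: weight 35, value 135
Best: 138 pts.

138 pts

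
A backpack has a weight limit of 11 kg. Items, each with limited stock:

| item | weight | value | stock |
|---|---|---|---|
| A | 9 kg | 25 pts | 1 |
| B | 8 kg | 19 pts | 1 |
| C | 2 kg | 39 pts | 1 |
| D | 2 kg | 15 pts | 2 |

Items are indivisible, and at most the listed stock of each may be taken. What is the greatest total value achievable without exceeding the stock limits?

69 pts

Top feasible selections:
- 1×C + 2×D: weight 6, value 69
- 1×A + 1×C: weight 11, value 64
Best: 69 pts.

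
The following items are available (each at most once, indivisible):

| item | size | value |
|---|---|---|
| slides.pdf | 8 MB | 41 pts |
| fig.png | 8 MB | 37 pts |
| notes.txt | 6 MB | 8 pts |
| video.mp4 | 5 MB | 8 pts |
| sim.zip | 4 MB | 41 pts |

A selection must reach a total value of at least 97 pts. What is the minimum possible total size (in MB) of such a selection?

Subsets with value ≥ 97, sorted by total size:
- slides.pdf+fig.png+sim.zip: size 20, value 119
- slides.pdf+notes.txt+video.mp4+sim.zip: size 23, value 98
- slides.pdf+fig.png+video.mp4+sim.zip: size 25, value 127
Minimum size: 20 MB.

20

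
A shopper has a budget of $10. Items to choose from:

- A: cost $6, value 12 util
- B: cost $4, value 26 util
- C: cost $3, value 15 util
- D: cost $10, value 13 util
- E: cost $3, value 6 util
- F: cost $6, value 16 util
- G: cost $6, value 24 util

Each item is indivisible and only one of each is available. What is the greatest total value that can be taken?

Check high-value combinations within $10:
- B+G: cost 4+6=10, value 26+24=50
- B+C+E: cost 4+3+3=10, value 26+15+6=47
- B+F: cost 4+6=10, value 26+16=42
- B+C: cost 4+3=7, value 26+15=41
Best: 50 util.

50 util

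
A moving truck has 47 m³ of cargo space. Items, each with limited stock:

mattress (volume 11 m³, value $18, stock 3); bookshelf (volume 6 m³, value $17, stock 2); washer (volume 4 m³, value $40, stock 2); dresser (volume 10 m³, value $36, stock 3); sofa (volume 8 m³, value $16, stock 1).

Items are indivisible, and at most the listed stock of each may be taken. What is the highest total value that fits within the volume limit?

$205

Best selections within volume 47 and stock limits:
- 1×bookshelf + 2×washer + 3×dresser: volume 44, value 205
- 2×washer + 3×dresser + 1×sofa: volume 46, value 204
- 2×washer + 3×dresser: volume 38, value 188
Best: $205.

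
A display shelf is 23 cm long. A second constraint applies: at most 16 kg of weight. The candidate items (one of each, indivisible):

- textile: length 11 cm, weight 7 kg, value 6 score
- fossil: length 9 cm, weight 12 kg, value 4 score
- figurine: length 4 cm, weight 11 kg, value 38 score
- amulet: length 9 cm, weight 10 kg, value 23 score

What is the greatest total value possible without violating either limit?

38 score

Feasible sets respecting both limits:
- figurine: length 4, weight 11, value 38
- amulet: length 9, weight 10, value 23
- textile: length 11, weight 7, value 6
- fossil: length 9, weight 12, value 4
Best: 38 score.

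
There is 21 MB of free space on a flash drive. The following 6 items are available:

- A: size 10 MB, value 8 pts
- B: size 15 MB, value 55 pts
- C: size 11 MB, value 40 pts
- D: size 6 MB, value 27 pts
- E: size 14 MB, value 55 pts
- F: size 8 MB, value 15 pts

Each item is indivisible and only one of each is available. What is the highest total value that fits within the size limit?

82 pts

Check high-value combinations within 21 MB:
- D+E: size 6+14=20, value 27+55=82
- B+D: size 15+6=21, value 55+27=82
- C+D: size 11+6=17, value 40+27=67
- E: size 14, value 55
Best: 82 pts.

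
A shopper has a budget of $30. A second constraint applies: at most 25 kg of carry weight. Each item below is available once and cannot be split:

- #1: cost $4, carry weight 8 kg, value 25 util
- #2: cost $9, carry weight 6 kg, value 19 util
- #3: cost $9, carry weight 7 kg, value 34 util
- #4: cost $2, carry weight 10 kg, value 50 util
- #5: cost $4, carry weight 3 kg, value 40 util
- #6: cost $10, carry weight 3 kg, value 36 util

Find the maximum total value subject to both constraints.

160 util

Feasible sets respecting both limits:
- #3+#4+#5+#6: cost 25, carry weight 23, value 160
- #1+#4+#5+#6: cost 20, carry weight 24, value 151
- #2+#4+#5+#6: cost 25, carry weight 22, value 145
- #1+#3+#5+#6: cost 27, carry weight 21, value 135
Best: 160 util.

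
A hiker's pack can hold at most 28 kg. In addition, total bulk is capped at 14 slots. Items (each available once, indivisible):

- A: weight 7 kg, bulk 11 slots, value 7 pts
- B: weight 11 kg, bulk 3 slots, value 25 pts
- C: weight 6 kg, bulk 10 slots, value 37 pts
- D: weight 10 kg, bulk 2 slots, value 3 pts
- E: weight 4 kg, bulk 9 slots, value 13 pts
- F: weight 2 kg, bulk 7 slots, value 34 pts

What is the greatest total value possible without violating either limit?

62 pts

Feasible sets respecting both limits:
- B+C: weight 17, bulk 13, value 62
- B+D+F: weight 23, bulk 12, value 62
- B+F: weight 13, bulk 10, value 59
- B+D+E: weight 25, bulk 14, value 41
Best: 62 pts.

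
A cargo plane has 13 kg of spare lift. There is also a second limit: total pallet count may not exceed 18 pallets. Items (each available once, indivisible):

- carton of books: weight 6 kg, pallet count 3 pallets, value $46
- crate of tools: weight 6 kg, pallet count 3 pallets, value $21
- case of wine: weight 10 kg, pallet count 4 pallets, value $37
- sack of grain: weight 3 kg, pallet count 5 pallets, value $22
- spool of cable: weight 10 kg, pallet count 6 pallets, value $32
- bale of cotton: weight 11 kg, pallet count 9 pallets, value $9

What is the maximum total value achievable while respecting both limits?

$68

Feasible sets respecting both limits:
- carton of books+sack of grain: weight 9, pallet count 8, value 68
- carton of books+crate of tools: weight 12, pallet count 6, value 67
- case of wine+sack of grain: weight 13, pallet count 9, value 59
- sack of grain+spool of cable: weight 13, pallet count 11, value 54
Best: $68.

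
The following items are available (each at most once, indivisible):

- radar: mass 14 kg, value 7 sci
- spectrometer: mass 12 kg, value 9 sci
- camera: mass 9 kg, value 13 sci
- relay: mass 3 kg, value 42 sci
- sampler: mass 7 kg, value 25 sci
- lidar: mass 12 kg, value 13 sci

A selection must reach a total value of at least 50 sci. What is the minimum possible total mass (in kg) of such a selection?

10

Subsets with value ≥ 50, sorted by total mass:
- relay+sampler: mass 10, value 67
- camera+relay: mass 12, value 55
Minimum mass: 10 kg.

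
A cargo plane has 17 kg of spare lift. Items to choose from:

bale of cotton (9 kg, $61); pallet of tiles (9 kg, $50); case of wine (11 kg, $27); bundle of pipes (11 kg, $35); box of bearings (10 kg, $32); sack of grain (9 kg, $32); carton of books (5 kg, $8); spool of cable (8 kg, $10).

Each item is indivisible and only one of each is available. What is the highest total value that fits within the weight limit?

Check high-value combinations within 17 kg:
- bale of cotton+spool of cable: weight 9+8=17, value 61+10=71
- bale of cotton+carton of books: weight 9+5=14, value 61+8=69
- bale of cotton: weight 9, value 61
- pallet of tiles+spool of cable: weight 9+8=17, value 50+10=60
- pallet of tiles+carton of books: weight 9+5=14, value 50+8=58
Best: $71.

$71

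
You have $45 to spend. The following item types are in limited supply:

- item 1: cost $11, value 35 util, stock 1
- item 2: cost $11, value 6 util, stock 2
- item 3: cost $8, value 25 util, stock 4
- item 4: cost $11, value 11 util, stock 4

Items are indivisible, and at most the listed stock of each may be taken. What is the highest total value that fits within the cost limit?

135 util

Top feasible selections:
- 1×item 1 + 4×item 3: cost 43, value 135
- 4×item 3 + 1×item 4: cost 43, value 111
- 1×item 1 + 3×item 3: cost 35, value 110
- 1×item 2 + 4×item 3: cost 43, value 106
Best: 135 util.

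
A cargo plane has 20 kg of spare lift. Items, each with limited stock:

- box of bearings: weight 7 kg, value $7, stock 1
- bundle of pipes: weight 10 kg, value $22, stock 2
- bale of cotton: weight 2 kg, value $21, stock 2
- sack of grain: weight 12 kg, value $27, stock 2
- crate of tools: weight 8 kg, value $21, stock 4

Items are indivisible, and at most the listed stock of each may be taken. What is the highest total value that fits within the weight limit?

$84

Top feasible selections:
- 2×bale of cotton + 2×crate of tools: weight 20, value 84
- 1×box of bearings + 2×bale of cotton + 1×crate of tools: weight 19, value 70
Best: $84.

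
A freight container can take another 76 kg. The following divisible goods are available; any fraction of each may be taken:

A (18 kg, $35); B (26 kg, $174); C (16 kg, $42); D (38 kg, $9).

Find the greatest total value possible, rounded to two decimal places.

Take in order of value per unit:
- B (174/26 per unit): all 26 → value 174, running total 174.00
- C (42/16 per unit): all 16 → value 42, running total 216.00
- A (35/18 per unit): all 18 → value 35, running total 251.00
- D (9/38 per unit): 16 of 38 → value 16×9/38 = 3.7895, running total 254.79
Total 254.79.

254.79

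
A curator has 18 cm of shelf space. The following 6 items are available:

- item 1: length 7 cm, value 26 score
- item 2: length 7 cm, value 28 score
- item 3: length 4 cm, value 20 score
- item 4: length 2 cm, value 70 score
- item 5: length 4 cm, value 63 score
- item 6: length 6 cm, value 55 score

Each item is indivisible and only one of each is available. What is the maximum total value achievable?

This is a 0/1 knapsack; check combinations near the capacity.
- item 3+item 4+item 5+item 6: length 4+2+4+6=16, value 20+70+63+55=208
- item 4+item 5+item 6: length 2+4+6=12, value 70+63+55=188
- item 2+item 3+item 4+item 5: length 7+4+2+4=17, value 28+20+70+63=181
- item 1+item 3+item 4+item 5: length 7+4+2+4=17, value 26+20+70+63=179
- item 2+item 4+item 5: length 7+2+4=13, value 28+70+63=161
Best: 208 score.

208 score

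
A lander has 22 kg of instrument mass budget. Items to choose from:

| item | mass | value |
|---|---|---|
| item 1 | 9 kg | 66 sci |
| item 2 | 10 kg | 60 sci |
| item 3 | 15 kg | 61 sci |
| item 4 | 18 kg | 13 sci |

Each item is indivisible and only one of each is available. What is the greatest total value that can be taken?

126 sci

This is a 0/1 knapsack; check combinations near the capacity.
- item 1+item 2: mass 9+10=19, value 66+60=126
- item 1: mass 9, value 66
- item 3: mass 15, value 61
Best: 126 sci.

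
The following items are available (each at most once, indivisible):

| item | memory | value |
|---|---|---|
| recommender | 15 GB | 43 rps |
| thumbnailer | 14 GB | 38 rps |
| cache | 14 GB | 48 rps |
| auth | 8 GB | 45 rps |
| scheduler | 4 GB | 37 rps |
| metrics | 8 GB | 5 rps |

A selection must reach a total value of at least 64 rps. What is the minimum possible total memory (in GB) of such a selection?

Subsets with value ≥ 64, sorted by total memory:
- auth+scheduler: memory 12, value 82
- cache+scheduler: memory 18, value 85
- thumbnailer+scheduler: memory 18, value 75
Minimum memory: 12 GB.

12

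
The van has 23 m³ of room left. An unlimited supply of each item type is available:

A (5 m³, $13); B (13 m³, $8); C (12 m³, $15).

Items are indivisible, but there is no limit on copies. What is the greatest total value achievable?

Best value-per-unit is A at 13/5, and filling with it alone uses volume 4×5=20. No mix of the others beats 4×13 = 52.

$52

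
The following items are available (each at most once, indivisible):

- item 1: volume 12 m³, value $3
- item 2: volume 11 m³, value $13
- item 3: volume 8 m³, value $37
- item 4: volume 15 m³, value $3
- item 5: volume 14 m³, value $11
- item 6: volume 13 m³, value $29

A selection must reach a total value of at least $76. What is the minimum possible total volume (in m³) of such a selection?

Subsets with value ≥ 76, sorted by total volume:
- item 2+item 3+item 6: volume 32, value 79
- item 3+item 5+item 6: volume 35, value 77
- item 1+item 2+item 3+item 6: volume 44, value 82
- item 2+item 3+item 5+item 6: volume 46, value 90
Minimum volume: 32 m³.

32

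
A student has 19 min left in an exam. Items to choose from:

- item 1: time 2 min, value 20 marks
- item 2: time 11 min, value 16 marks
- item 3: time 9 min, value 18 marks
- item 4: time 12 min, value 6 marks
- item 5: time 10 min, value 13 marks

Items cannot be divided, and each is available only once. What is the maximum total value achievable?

38 marks

This is a 0/1 knapsack; check combinations near the capacity.
- item 1+item 3: time 2+9=11, value 20+18=38
- item 1+item 2: time 2+11=13, value 20+16=36
- item 1+item 5: time 2+10=12, value 20+13=33
- item 3+item 5: time 9+10=19, value 18+13=31
- item 1+item 4: time 2+12=14, value 20+6=26
Best: 38 marks.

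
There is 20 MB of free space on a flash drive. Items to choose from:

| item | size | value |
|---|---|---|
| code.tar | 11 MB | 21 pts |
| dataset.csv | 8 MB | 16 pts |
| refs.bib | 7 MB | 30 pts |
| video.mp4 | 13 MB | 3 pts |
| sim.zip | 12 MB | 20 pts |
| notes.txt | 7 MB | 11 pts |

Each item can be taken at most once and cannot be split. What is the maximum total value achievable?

Check high-value combinations within 20 MB:
- code.tar+refs.bib: size 11+7=18, value 21+30=51
- refs.bib+sim.zip: size 7+12=19, value 30+20=50
- dataset.csv+refs.bib: size 8+7=15, value 16+30=46
- refs.bib+notes.txt: size 7+7=14, value 30+11=41
Best: 51 pts.

51 pts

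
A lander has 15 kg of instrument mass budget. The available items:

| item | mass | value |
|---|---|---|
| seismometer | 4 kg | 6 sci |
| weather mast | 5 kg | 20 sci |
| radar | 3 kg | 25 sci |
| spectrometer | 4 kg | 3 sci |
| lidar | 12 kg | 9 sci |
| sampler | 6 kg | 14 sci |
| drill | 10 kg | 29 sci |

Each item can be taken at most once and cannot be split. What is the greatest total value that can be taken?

59 sci

Check high-value combinations within 15 kg:
- weather mast+radar+sampler: mass 5+3+6=14, value 20+25+14=59
- radar+drill: mass 3+10=13, value 25+29=54
- seismometer+weather mast+radar: mass 4+5+3=12, value 6+20+25=51
- weather mast+drill: mass 5+10=15, value 20+29=49
Best: 59 sci.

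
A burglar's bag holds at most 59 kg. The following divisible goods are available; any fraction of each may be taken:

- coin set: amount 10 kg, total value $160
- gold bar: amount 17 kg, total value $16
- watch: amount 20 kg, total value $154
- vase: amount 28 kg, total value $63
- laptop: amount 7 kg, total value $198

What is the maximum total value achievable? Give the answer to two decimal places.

Take in order of value per unit:
- laptop (198/7 per unit): all 7 → value 198, running total 198.00
- coin set (160/10 per unit): all 10 → value 160, running total 358.00
- watch (154/20 per unit): all 20 → value 154, running total 512.00
- vase (63/28 per unit): 22 of 28 → value 22×63/28 = 49.5000, running total 561.50
Total 561.50.

561.50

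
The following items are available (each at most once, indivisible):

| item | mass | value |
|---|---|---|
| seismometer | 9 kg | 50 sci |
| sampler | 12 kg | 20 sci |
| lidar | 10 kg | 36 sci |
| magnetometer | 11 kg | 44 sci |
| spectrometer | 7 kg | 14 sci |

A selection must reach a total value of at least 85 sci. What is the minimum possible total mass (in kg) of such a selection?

Subsets with value ≥ 85, sorted by total mass:
- seismometer+lidar: mass 19, value 86
- seismometer+magnetometer: mass 20, value 94
Minimum mass: 19 kg.

19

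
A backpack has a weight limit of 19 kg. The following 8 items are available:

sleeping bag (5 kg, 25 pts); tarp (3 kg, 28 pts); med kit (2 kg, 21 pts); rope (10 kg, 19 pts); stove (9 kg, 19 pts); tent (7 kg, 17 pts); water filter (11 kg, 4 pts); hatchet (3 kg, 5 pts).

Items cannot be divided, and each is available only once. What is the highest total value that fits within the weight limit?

Check high-value combinations within 19 kg:
- sleeping bag+tarp+med kit+stove: weight 5+3+2+9=19, value 25+28+21+19=93
- sleeping bag+tarp+med kit+tent: weight 5+3+2+7=17, value 25+28+21+17=91
- sleeping bag+tarp+med kit+hatchet: weight 5+3+2+3=13, value 25+28+21+5=79
- sleeping bag+tarp+tent+hatchet: weight 5+3+7+3=18, value 25+28+17+5=75
- sleeping bag+tarp+med kit: weight 5+3+2=10, value 25+28+21=74
Best: 93 pts.

93 pts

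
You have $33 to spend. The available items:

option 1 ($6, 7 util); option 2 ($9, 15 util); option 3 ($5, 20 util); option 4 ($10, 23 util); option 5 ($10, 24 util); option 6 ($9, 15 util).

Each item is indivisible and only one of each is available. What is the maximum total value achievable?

Check high-value combinations within $33:
- option 1+option 3+option 4+option 5: cost 6+5+10+10=31, value 7+20+23+24=74
- option 2+option 3+option 5+option 6: cost 9+5+10+9=33, value 15+20+24+15=74
- option 2+option 3+option 4+option 6: cost 9+5+10+9=33, value 15+20+23+15=73
- option 3+option 4+option 5: cost 5+10+10=25, value 20+23+24=67
- option 1+option 2+option 3+option 5: cost 6+9+5+10=30, value 7+15+20+24=66
Best: 74 util.

74 util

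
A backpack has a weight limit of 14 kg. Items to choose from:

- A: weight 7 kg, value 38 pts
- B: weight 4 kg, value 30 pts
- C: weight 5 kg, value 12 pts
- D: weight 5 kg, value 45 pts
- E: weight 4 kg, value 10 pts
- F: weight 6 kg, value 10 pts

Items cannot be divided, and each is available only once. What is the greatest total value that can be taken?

87 pts

This is a 0/1 knapsack; check combinations near the capacity.
- B+C+D: weight 4+5+5=14, value 30+12+45=87
- B+D+E: weight 4+5+4=13, value 30+45+10=85
- A+D: weight 7+5=12, value 38+45=83
- B+D: weight 4+5=9, value 30+45=75
- A+B: weight 7+4=11, value 38+30=68
Best: 87 pts.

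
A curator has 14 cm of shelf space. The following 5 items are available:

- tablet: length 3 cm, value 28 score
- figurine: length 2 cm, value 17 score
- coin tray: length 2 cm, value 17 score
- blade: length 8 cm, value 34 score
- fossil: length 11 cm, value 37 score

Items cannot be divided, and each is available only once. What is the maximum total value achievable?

79 score

Check high-value combinations within 14 cm:
- tablet+figurine+blade: length 3+2+8=13, value 28+17+34=79
- tablet+coin tray+blade: length 3+2+8=13, value 28+17+34=79
- figurine+coin tray+blade: length 2+2+8=12, value 17+17+34=68
Best: 79 score.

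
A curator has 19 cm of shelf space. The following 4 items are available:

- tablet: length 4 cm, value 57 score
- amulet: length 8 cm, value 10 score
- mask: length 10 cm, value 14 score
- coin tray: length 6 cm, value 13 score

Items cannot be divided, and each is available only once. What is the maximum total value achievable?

Check high-value combinations within 19 cm:
- tablet+amulet+coin tray: length 4+8+6=18, value 57+10+13=80
- tablet+mask: length 4+10=14, value 57+14=71
- tablet+coin tray: length 4+6=10, value 57+13=70
Best: 80 score.

80 score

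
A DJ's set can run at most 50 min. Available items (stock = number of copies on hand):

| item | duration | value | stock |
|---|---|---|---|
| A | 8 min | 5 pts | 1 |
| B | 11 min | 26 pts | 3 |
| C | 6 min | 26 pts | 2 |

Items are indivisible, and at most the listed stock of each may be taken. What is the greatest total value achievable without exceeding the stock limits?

Best selections within duration 50 and stock limits:
- 3×B + 2×C: duration 45, value 130
- 1×A + 2×B + 2×C: duration 42, value 109
- 1×A + 3×B + 1×C: duration 47, value 109
- 2×B + 2×C: duration 34, value 104
Best: 130 pts.

130 pts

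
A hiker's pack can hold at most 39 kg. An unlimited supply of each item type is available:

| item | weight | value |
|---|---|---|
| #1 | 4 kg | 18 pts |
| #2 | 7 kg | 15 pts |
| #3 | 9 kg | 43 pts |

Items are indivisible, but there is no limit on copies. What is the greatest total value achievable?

183 pts

Best value-per-unit is #3 at 43/9; filling with it alone gives 4×43 = 172.
Optimal mix: 3×#1 + 3×#3 → weight 39, value 183.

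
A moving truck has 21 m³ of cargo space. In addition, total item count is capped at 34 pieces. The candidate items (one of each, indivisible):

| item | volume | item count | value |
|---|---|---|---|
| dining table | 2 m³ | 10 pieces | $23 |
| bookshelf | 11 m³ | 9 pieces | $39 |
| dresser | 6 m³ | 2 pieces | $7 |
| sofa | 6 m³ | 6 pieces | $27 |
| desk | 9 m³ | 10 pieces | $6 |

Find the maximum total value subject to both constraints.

Feasible sets respecting both limits:
- dining table+bookshelf+sofa: volume 19, item count 25, value 89
- dining table+bookshelf+dresser: volume 19, item count 21, value 69
- bookshelf+sofa: volume 17, item count 15, value 66
Best: $89.

$89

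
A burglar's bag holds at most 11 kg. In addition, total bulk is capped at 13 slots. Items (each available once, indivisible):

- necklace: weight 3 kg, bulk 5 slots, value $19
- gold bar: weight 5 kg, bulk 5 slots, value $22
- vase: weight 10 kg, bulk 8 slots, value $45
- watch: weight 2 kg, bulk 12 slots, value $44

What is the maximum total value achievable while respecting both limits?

Feasible sets respecting both limits:
- vase: weight 10, bulk 8, value 45
- watch: weight 2, bulk 12, value 44
- necklace+gold bar: weight 8, bulk 10, value 41
- gold bar: weight 5, bulk 5, value 22
Best: $45.

$45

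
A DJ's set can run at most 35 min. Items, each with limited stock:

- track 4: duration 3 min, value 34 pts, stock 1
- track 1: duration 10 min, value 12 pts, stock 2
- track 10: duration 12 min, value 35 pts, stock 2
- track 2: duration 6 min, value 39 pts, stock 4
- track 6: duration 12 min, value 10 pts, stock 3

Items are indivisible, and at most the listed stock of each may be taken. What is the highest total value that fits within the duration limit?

190 pts

Top feasible selections:
- 1×track 4 + 4×track 2: duration 27, value 190
- 1×track 4 + 1×track 10 + 3×track 2: duration 33, value 186
- 1×track 1 + 4×track 2: duration 34, value 168
Best: 190 pts.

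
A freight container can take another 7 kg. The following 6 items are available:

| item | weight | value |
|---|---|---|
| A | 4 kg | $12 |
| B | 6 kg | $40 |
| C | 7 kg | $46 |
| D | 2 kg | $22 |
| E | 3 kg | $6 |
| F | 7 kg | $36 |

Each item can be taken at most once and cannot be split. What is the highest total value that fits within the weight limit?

Check high-value combinations within 7 kg:
- C: weight 7, value 46
- B: weight 6, value 40
- F: weight 7, value 36
- A+D: weight 4+2=6, value 12+22=34
- D+E: weight 2+3=5, value 22+6=28
Best: $46.

$46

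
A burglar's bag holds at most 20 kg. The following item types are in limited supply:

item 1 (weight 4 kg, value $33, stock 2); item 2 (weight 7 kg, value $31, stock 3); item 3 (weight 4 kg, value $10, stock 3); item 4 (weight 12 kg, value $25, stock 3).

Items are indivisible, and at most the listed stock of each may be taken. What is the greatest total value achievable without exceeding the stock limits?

Top feasible selections:
- 2×item 1 + 1×item 2 + 1×item 3: weight 19, value 107
- 2×item 1 + 1×item 2: weight 15, value 97
- 2×item 1 + 3×item 3: weight 20, value 96
- 1×item 1 + 2×item 2: weight 18, value 95
Best: $107.

$107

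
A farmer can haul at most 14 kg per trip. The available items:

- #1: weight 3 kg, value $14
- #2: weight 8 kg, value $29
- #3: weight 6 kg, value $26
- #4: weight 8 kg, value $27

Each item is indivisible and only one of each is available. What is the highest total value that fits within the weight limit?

$55

Check high-value combinations within 14 kg:
- #2+#3: weight 8+6=14, value 29+26=55
- #3+#4: weight 6+8=14, value 26+27=53
- #1+#2: weight 3+8=11, value 14+29=43
Best: $55.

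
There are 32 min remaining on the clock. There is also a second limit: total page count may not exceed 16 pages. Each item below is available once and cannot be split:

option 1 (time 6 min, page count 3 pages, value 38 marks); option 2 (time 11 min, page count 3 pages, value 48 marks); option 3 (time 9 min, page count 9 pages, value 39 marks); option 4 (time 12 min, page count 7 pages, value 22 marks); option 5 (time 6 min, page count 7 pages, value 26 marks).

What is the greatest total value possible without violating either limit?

Feasible sets respecting both limits:
- option 1+option 2+option 3: time 26, page count 15, value 125
- option 1+option 2+option 5: time 23, page count 13, value 112
- option 1+option 2+option 4: time 29, page count 13, value 108
Best: 125 marks.

125 marks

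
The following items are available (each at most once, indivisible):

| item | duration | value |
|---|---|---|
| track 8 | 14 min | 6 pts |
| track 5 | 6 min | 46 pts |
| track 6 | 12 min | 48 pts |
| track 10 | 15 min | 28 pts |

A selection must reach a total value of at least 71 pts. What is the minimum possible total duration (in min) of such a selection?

Subsets with value ≥ 71, sorted by total duration:
- track 5+track 6: duration 18, value 94
- track 5+track 10: duration 21, value 74
Minimum duration: 18 min.

18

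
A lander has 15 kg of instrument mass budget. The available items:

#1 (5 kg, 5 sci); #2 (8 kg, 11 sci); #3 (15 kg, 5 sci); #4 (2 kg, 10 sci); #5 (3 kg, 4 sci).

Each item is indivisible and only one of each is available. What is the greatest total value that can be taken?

Check high-value combinations within 15 kg:
- #1+#2+#4: mass 5+8+2=15, value 5+11+10=26
- #2+#4+#5: mass 8+2+3=13, value 11+10+4=25
- #2+#4: mass 8+2=10, value 11+10=21
Best: 26 sci.

26 sci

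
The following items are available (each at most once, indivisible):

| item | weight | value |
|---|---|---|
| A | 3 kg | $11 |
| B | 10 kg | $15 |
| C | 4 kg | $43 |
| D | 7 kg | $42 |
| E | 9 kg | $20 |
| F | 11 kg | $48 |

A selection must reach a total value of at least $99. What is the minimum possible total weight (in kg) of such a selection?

18

Subsets with value ≥ 99, sorted by total weight:
- A+C+F: weight 18, value 102
- C+D+E: weight 20, value 105
- A+D+F: weight 21, value 101
Minimum weight: 18 kg.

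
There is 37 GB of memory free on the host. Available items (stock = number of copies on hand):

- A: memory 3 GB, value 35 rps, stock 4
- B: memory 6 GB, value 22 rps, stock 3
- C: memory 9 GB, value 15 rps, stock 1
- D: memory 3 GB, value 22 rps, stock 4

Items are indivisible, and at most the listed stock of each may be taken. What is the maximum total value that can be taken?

Best selections within memory 37 and stock limits:
- 4×A + 2×B + 4×D: memory 36, value 272
- 4×A + 1×B + 4×D: memory 30, value 250
Best: 272 rps.

272 rps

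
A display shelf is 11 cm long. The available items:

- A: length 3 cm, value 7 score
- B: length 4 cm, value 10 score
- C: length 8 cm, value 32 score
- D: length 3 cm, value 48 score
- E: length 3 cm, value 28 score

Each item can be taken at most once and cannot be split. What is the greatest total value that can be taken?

86 score

Check high-value combinations within 11 cm:
- B+D+E: length 4+3+3=10, value 10+48+28=86
- A+D+E: length 3+3+3=9, value 7+48+28=83
- C+D: length 8+3=11, value 32+48=80
Best: 86 score.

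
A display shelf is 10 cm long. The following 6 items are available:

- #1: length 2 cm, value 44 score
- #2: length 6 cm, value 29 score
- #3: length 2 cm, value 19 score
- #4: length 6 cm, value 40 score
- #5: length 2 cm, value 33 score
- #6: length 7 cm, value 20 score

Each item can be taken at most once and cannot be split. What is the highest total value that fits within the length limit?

117 score

Check high-value combinations within 10 cm:
- #1+#4+#5: length 2+6+2=10, value 44+40+33=117
- #1+#2+#5: length 2+6+2=10, value 44+29+33=106
- #1+#3+#4: length 2+2+6=10, value 44+19+40=103
Best: 117 score.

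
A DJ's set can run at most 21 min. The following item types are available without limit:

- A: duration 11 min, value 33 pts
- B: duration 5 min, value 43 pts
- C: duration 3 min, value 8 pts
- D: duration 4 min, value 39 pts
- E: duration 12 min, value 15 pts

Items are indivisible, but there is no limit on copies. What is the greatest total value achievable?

Best value-per-unit is D at 39/4; filling with it alone gives 5×39 = 195.
Optimal mix: 1×B + 4×D → duration 21, value 199.

199 pts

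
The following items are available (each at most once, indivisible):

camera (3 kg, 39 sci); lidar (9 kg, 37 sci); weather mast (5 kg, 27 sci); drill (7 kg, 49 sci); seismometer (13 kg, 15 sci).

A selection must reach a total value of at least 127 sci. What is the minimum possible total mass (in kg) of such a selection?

Subsets with value ≥ 127, sorted by total mass:
- camera+lidar+weather mast+drill: mass 24, value 152
- camera+weather mast+drill+seismometer: mass 28, value 130
Minimum mass: 24 kg.

24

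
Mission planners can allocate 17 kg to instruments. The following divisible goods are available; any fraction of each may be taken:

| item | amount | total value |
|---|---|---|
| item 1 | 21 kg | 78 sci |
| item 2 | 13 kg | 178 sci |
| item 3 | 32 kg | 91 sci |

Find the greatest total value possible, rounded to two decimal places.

Take in order of value per unit:
- item 2 (178/13 per unit): all 13 → value 178, running total 178.00
- item 1 (78/21 per unit): 4 of 21 → value 4×78/21 = 14.8571, running total 192.86
Total 192.86.

192.86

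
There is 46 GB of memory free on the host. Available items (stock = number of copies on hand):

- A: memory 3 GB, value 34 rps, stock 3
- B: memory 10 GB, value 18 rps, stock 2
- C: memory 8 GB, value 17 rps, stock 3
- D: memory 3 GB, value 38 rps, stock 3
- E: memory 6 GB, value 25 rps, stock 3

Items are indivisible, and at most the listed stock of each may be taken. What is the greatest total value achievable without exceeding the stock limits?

Best selections within memory 46 and stock limits:
- 3×A + 1×B + 3×D + 3×E: memory 46, value 309
- 3×A + 1×C + 3×D + 3×E: memory 44, value 308
- 3×A + 2×C + 3×D + 2×E: memory 46, value 300
- 3×A + 3×D + 3×E: memory 36, value 291
Best: 309 rps.

309 rps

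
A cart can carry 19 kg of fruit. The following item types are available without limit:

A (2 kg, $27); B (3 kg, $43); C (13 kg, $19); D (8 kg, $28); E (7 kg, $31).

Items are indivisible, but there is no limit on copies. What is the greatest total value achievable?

Best value-per-unit is B at 43/3; filling with it alone gives 6×43 = 258.
Optimal mix: 2×A + 5×B → weight 19, value 269.

$269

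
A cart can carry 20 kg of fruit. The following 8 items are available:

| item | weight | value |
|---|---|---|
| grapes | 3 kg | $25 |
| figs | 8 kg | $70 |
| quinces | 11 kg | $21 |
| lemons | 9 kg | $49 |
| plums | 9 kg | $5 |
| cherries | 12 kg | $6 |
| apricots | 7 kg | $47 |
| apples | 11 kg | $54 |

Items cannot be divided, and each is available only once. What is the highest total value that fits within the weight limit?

$144

Check high-value combinations within 20 kg:
- grapes+figs+lemons: weight 3+8+9=20, value 25+70+49=144
- grapes+figs+apricots: weight 3+8+7=18, value 25+70+47=142
- figs+apples: weight 8+11=19, value 70+54=124
- grapes+lemons+apricots: weight 3+9+7=19, value 25+49+47=121
- figs+lemons: weight 8+9=17, value 70+49=119
Best: $144.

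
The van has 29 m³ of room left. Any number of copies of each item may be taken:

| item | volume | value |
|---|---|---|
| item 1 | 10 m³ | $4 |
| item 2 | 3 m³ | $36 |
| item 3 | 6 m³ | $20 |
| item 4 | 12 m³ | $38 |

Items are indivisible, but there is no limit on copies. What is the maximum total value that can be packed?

Best value-per-unit is item 2 at 36/3, and filling with it alone uses volume 9×3=27. No mix of the others beats 9×36 = 324.

$324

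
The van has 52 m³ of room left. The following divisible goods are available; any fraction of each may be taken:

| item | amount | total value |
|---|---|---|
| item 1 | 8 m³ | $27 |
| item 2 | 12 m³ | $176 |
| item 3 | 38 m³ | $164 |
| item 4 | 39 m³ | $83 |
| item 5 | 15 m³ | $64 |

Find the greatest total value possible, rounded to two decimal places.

Take in order of value per unit:
- item 2 (176/12 per unit): all 12 → value 176, running total 176.00
- item 3 (164/38 per unit): all 38 → value 164, running total 340.00
- item 5 (64/15 per unit): 2 of 15 → value 2×64/15 = 8.5333, running total 348.53
Total 348.53.

348.53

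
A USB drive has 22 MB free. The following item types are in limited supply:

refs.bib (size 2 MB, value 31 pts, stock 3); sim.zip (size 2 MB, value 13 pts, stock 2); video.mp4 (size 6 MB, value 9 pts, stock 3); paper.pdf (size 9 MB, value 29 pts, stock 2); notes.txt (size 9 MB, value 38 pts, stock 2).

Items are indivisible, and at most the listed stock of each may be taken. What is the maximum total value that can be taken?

Best selections within size 22 and stock limits:
- 3×refs.bib + 2×sim.zip + 1×notes.txt: size 19, value 157
- 3×refs.bib + 2×sim.zip + 1×paper.pdf: size 19, value 148
- 3×refs.bib + 1×sim.zip + 1×notes.txt: size 17, value 144
Best: 157 pts.

157 pts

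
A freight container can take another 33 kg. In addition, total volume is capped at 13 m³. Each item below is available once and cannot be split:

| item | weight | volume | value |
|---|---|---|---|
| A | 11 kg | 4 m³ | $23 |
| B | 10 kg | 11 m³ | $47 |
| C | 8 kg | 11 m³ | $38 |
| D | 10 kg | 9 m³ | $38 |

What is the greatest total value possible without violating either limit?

Feasible sets respecting both limits:
- A+D: weight 21, volume 13, value 61
- B: weight 10, volume 11, value 47
- C: weight 8, volume 11, value 38
- D: weight 10, volume 9, value 38
Best: $61.

$61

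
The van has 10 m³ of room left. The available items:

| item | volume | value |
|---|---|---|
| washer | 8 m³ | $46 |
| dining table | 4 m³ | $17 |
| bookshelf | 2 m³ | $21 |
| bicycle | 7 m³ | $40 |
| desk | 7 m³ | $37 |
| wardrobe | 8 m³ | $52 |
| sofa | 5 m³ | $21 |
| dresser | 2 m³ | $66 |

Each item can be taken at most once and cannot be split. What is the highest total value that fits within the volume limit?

$118

Check high-value combinations within 10 m³:
- wardrobe+dresser: volume 8+2=10, value 52+66=118
- washer+dresser: volume 8+2=10, value 46+66=112
- bookshelf+sofa+dresser: volume 2+5+2=9, value 21+21+66=108
- bicycle+dresser: volume 7+2=9, value 40+66=106
Best: $118.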